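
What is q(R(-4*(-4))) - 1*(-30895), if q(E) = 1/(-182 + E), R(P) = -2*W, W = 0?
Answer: 5622889/182 ≈ 30895.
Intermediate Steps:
R(P) = 0 (R(P) = -2*0 = 0)
q(R(-4*(-4))) - 1*(-30895) = 1/(-182 + 0) - 1*(-30895) = 1/(-182) + 30895 = -1/182 + 30895 = 5622889/182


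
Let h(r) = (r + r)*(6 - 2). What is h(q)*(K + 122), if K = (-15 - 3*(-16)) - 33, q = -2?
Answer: -1952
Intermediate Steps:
h(r) = 8*r (h(r) = (2*r)*4 = 8*r)
K = 0 (K = (-15 + 48) - 33 = 33 - 33 = 0)
h(q)*(K + 122) = (8*(-2))*(0 + 122) = -16*122 = -1952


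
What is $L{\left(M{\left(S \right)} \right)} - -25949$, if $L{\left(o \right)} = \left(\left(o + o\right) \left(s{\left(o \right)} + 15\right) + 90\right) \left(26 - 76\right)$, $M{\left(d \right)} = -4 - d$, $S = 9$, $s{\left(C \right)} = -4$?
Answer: $35749$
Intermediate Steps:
$L{\left(o \right)} = -4500 - 1100 o$ ($L{\left(o \right)} = \left(\left(o + o\right) \left(-4 + 15\right) + 90\right) \left(26 - 76\right) = \left(2 o 11 + 90\right) \left(-50\right) = \left(22 o + 90\right) \left(-50\right) = \left(90 + 22 o\right) \left(-50\right) = -4500 - 1100 o$)
$L{\left(M{\left(S \right)} \right)} - -25949 = \left(-4500 - 1100 \left(-4 - 9\right)\right) - -25949 = \left(-4500 - 1100 \left(-4 - 9\right)\right) + 25949 = \left(-4500 - -14300\right) + 25949 = \left(-4500 + 14300\right) + 25949 = 9800 + 25949 = 35749$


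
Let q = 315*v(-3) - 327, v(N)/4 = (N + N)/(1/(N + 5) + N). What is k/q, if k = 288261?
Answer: 96087/899 ≈ 106.88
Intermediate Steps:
v(N) = 8*N/(N + 1/(5 + N)) (v(N) = 4*((N + N)/(1/(N + 5) + N)) = 4*((2*N)/(1/(5 + N) + N)) = 4*((2*N)/(N + 1/(5 + N))) = 4*(2*N/(N + 1/(5 + N))) = 8*N/(N + 1/(5 + N)))
q = 2697 (q = 315*(8*(-3)*(5 - 3)/(1 + (-3)**2 + 5*(-3))) - 327 = 315*(8*(-3)*2/(1 + 9 - 15)) - 327 = 315*(8*(-3)*2/(-5)) - 327 = 315*(8*(-3)*(-1/5)*2) - 327 = 315*(48/5) - 327 = 3024 - 327 = 2697)
k/q = 288261/2697 = 288261*(1/2697) = 96087/899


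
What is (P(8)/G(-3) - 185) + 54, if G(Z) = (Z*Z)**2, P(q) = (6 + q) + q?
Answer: -10589/81 ≈ -130.73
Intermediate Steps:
P(q) = 6 + 2*q
G(Z) = Z**4 (G(Z) = (Z**2)**2 = Z**4)
(P(8)/G(-3) - 185) + 54 = ((6 + 2*8)/((-3)**4) - 185) + 54 = ((6 + 16)/81 - 185) + 54 = (22*(1/81) - 185) + 54 = (22/81 - 185) + 54 = -14963/81 + 54 = -10589/81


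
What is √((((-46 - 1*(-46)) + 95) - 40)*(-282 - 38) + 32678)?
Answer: √15078 ≈ 122.79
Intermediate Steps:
√((((-46 - 1*(-46)) + 95) - 40)*(-282 - 38) + 32678) = √((((-46 + 46) + 95) - 40)*(-320) + 32678) = √(((0 + 95) - 40)*(-320) + 32678) = √((95 - 40)*(-320) + 32678) = √(55*(-320) + 32678) = √(-17600 + 32678) = √15078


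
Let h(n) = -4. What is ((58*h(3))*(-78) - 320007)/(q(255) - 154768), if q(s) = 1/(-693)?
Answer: 209224323/107254225 ≈ 1.9507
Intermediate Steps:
q(s) = -1/693
((58*h(3))*(-78) - 320007)/(q(255) - 154768) = ((58*(-4))*(-78) - 320007)/(-1/693 - 154768) = (-232*(-78) - 320007)/(-107254225/693) = (18096 - 320007)*(-693/107254225) = -301911*(-693/107254225) = 209224323/107254225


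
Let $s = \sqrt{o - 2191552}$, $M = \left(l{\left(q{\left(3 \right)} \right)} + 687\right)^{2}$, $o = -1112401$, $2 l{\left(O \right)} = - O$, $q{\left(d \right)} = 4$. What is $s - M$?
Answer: $-469225 + i \sqrt{3303953} \approx -4.6923 \cdot 10^{5} + 1817.7 i$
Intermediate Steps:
$l{\left(O \right)} = - \frac{O}{2}$ ($l{\left(O \right)} = \frac{\left(-1\right) O}{2} = - \frac{O}{2}$)
$M = 469225$ ($M = \left(\left(- \frac{1}{2}\right) 4 + 687\right)^{2} = \left(-2 + 687\right)^{2} = 685^{2} = 469225$)
$s = i \sqrt{3303953}$ ($s = \sqrt{-1112401 - 2191552} = \sqrt{-3303953} = i \sqrt{3303953} \approx 1817.7 i$)
$s - M = i \sqrt{3303953} - 469225 = -469225 + i \sqrt{3303953}$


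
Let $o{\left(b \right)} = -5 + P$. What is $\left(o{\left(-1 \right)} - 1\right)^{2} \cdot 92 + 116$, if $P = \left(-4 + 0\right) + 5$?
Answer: $2416$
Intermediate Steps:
$P = 1$ ($P = -4 + 5 = 1$)
$o{\left(b \right)} = -4$ ($o{\left(b \right)} = -5 + 1 = -4$)
$\left(o{\left(-1 \right)} - 1\right)^{2} \cdot 92 + 116 = \left(-4 - 1\right)^{2} \cdot 92 + 116 = \left(-5\right)^{2} \cdot 92 + 116 = 25 \cdot 92 + 116 = 2300 + 116 = 2416$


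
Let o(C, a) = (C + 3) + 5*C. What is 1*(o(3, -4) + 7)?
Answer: 28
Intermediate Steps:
o(C, a) = 3 + 6*C (o(C, a) = (3 + C) + 5*C = 3 + 6*C)
1*(o(3, -4) + 7) = 1*((3 + 6*3) + 7) = 1*((3 + 18) + 7) = 1*(21 + 7) = 1*28 = 28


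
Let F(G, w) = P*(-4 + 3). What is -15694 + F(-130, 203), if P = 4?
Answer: -15698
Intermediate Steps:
F(G, w) = -4 (F(G, w) = 4*(-4 + 3) = 4*(-1) = -4)
-15694 + F(-130, 203) = -15694 - 4 = -15698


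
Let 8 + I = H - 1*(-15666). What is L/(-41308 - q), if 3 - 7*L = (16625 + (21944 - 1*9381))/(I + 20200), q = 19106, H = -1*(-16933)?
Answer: -18455/3189315474 ≈ -5.7865e-6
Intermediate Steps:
H = 16933
I = 32591 (I = -8 + (16933 - 1*(-15666)) = -8 + (16933 + 15666) = -8 + 32599 = 32591)
L = 18455/52791 (L = 3/7 - (16625 + (21944 - 1*9381))/(7*(32591 + 20200)) = 3/7 - (16625 + (21944 - 9381))/(7*52791) = 3/7 - (16625 + 12563)/(7*52791) = 3/7 - 29188/(7*52791) = 3/7 - 1/7*29188/52791 = 3/7 - 29188/369537 = 18455/52791 ≈ 0.34959)
L/(-41308 - q) = 18455/(52791*(-41308 - 1*19106)) = 18455/(52791*(-41308 - 19106)) = (18455/52791)/(-60414) = (18455/52791)*(-1/60414) = -18455/3189315474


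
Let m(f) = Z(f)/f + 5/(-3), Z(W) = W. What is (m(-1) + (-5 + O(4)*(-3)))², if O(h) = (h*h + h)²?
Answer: 13082689/9 ≈ 1.4536e+6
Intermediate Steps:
O(h) = (h + h²)² (O(h) = (h² + h)² = (h + h²)²)
m(f) = -⅔ (m(f) = f/f + 5/(-3) = 1 + 5*(-⅓) = 1 - 5/3 = -⅔)
(m(-1) + (-5 + O(4)*(-3)))² = (-⅔ + (-5 + (4²*(1 + 4)²)*(-3)))² = (-⅔ + (-5 + (16*5²)*(-3)))² = (-⅔ + (-5 + (16*25)*(-3)))² = (-⅔ + (-5 + 400*(-3)))² = (-⅔ + (-5 - 1200))² = (-⅔ - 1205)² = (-3617/3)² = 13082689/9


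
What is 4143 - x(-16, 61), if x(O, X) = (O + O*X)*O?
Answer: -11729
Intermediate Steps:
x(O, X) = O*(O + O*X)
4143 - x(-16, 61) = 4143 - (-16)²*(1 + 61) = 4143 - 256*62 = 4143 - 1*15872 = 4143 - 15872 = -11729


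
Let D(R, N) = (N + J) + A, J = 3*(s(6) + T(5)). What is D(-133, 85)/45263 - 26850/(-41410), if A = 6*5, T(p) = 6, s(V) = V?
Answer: 122156446/187434083 ≈ 0.65173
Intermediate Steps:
A = 30
J = 36 (J = 3*(6 + 6) = 3*12 = 36)
D(R, N) = 66 + N (D(R, N) = (N + 36) + 30 = (36 + N) + 30 = 66 + N)
D(-133, 85)/45263 - 26850/(-41410) = (66 + 85)/45263 - 26850/(-41410) = 151*(1/45263) - 26850*(-1/41410) = 151/45263 + 2685/4141 = 122156446/187434083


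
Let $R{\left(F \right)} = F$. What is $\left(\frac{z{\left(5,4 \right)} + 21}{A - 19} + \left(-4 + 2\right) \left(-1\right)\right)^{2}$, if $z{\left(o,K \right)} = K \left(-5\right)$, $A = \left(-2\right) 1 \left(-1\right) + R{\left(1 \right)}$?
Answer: $\frac{961}{256} \approx 3.7539$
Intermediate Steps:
$A = 3$ ($A = \left(-2\right) 1 \left(-1\right) + 1 = \left(-2\right) \left(-1\right) + 1 = 2 + 1 = 3$)
$z{\left(o,K \right)} = - 5 K$
$\left(\frac{z{\left(5,4 \right)} + 21}{A - 19} + \left(-4 + 2\right) \left(-1\right)\right)^{2} = \left(\frac{\left(-5\right) 4 + 21}{3 - 19} + \left(-4 + 2\right) \left(-1\right)\right)^{2} = \left(\frac{-20 + 21}{-16} - -2\right)^{2} = \left(1 \left(- \frac{1}{16}\right) + 2\right)^{2} = \left(- \frac{1}{16} + 2\right)^{2} = \left(\frac{31}{16}\right)^{2} = \frac{961}{256}$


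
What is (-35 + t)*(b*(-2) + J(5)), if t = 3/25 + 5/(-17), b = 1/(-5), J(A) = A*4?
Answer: -89694/125 ≈ -717.55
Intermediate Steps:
J(A) = 4*A
b = -⅕ ≈ -0.20000
t = -74/425 (t = 3*(1/25) + 5*(-1/17) = 3/25 - 5/17 = -74/425 ≈ -0.17412)
(-35 + t)*(b*(-2) + J(5)) = (-35 - 74/425)*(-⅕*(-2) + 4*5) = -14949*(⅖ + 20)/425 = -14949/425*102/5 = -89694/125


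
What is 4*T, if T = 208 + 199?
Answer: 1628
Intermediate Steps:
T = 407
4*T = 4*407 = 1628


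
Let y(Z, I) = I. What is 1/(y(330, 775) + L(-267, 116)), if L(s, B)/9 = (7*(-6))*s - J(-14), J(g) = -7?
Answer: 1/101764 ≈ 9.8267e-6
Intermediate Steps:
L(s, B) = 63 - 378*s (L(s, B) = 9*((7*(-6))*s - 1*(-7)) = 9*(-42*s + 7) = 9*(7 - 42*s) = 63 - 378*s)
1/(y(330, 775) + L(-267, 116)) = 1/(775 + (63 - 378*(-267))) = 1/(775 + (63 + 100926)) = 1/(775 + 100989) = 1/101764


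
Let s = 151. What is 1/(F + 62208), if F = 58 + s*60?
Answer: 1/71326 ≈ 1.4020e-5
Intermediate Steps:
F = 9118 (F = 58 + 151*60 = 58 + 9060 = 9118)
1/(F + 62208) = 1/(9118 + 62208) = 1/71326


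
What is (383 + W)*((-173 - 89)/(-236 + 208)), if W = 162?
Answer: 71395/14 ≈ 5099.6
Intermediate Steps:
(383 + W)*((-173 - 89)/(-236 + 208)) = (383 + 162)*((-173 - 89)/(-236 + 208)) = 545*(-262/(-28)) = 545*(-262*(-1/28)) = 545*(131/14) = 71395/14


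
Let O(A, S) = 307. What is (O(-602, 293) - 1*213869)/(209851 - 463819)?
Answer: 106781/126984 ≈ 0.84090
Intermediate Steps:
(O(-602, 293) - 1*213869)/(209851 - 463819) = (307 - 1*213869)/(209851 - 463819) = (307 - 213869)/(-253968) = -213562*(-1/253968) = 106781/126984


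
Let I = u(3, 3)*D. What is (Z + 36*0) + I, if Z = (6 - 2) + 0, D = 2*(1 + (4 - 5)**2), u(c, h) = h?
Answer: 16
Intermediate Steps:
D = 4 (D = 2*(1 + (-1)**2) = 2*(1 + 1) = 2*2 = 4)
Z = 4 (Z = 4 + 0 = 4)
I = 12 (I = 3*4 = 12)
(Z + 36*0) + I = (4 + 36*0) + 12 = (4 + 0) + 12 = 4 + 12 = 16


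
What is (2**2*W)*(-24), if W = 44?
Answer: -4224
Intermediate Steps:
(2**2*W)*(-24) = (2**2*44)*(-24) = (4*44)*(-24) = 176*(-24) = -4224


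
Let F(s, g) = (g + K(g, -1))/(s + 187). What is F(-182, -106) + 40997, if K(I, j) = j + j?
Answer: 204877/5 ≈ 40975.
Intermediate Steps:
K(I, j) = 2*j
F(s, g) = (-2 + g)/(187 + s) (F(s, g) = (g + 2*(-1))/(s + 187) = (g - 2)/(187 + s) = (-2 + g)/(187 + s))
F(-182, -106) + 40997 = (-2 - 106)/(187 - 182) + 40997 = -108/5 + 40997 = 204877/5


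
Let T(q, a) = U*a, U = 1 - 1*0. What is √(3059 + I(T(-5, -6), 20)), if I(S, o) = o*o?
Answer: √3459 ≈ 58.813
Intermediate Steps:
U = 1 (U = 1 + 0 = 1)
T(q, a) = a (T(q, a) = 1*a = a)
I(S, o) = o²
√(3059 + I(T(-5, -6), 20)) = √(3059 + 20²) = √(3059 + 400) = √3459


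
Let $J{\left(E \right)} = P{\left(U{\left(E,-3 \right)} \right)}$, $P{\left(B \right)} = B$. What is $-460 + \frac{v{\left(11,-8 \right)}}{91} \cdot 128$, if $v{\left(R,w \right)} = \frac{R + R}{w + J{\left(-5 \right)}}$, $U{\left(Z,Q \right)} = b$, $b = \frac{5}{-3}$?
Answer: $- \frac{1222388}{2639} \approx -463.2$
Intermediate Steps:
$b = - \frac{5}{3}$ ($b = 5 \left(- \frac{1}{3}\right) = - \frac{5}{3} \approx -1.6667$)
$U{\left(Z,Q \right)} = - \frac{5}{3}$
$J{\left(E \right)} = - \frac{5}{3}$
$v{\left(R,w \right)} = \frac{2 R}{- \frac{5}{3} + w}$ ($v{\left(R,w \right)} = \frac{R + R}{w - \frac{5}{3}} = \frac{2 R}{- \frac{5}{3} + w}$)
$-460 + \frac{v{\left(11,-8 \right)}}{91} \cdot 128 = -460 + \frac{6 \cdot 11 \frac{1}{-5 + 3 \left(-8\right)}}{91} \cdot 128 = -460 + 6 \cdot 11 \frac{1}{-5 - 24} \cdot \frac{1}{91} \cdot 128 = -460 + 6 \cdot 11 \frac{1}{-29} \cdot \frac{1}{91} \cdot 128 = -460 + 6 \cdot 11 \left(- \frac{1}{29}\right) \frac{1}{91} \cdot 128 = -460 + \left(- \frac{66}{29}\right) \frac{1}{91} \cdot 128 = -460 - \frac{8448}{2639} = - \frac{1222388}{2639}$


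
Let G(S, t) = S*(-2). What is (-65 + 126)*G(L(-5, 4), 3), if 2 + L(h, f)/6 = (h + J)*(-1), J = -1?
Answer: -2928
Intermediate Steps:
L(h, f) = -6 - 6*h (L(h, f) = -12 + 6*((h - 1)*(-1)) = -12 + 6*((-1 + h)*(-1)) = -12 + 6*(1 - h) = -12 + (6 - 6*h) = -6 - 6*h)
G(S, t) = -2*S
(-65 + 126)*G(L(-5, 4), 3) = (-65 + 126)*(-2*(-6 - 6*(-5))) = 61*(-2*(-6 + 30)) = 61*(-2*24) = 61*(-48) = -2928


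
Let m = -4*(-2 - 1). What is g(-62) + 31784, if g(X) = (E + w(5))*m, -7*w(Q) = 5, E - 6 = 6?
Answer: 223436/7 ≈ 31919.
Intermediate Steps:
E = 12 (E = 6 + 6 = 12)
w(Q) = -5/7 (w(Q) = -⅐*5 = -5/7)
m = 12 (m = -4*(-3) = 12)
g(X) = 948/7 (g(X) = (12 - 5/7)*12 = (79/7)*12 = 948/7)
g(-62) + 31784 = 948/7 + 31784 = 223436/7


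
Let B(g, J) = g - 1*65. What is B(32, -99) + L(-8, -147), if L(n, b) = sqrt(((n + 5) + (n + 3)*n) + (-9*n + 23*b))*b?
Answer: -33 - 294*I*sqrt(818) ≈ -33.0 - 8408.6*I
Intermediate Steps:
B(g, J) = -65 + g (B(g, J) = g - 65 = -65 + g)
L(n, b) = b*sqrt(5 - 8*n + 23*b + n*(3 + n)) (L(n, b) = sqrt(((5 + n) + (3 + n)*n) + (-9*n + 23*b))*b = sqrt(((5 + n) + n*(3 + n)) + (-9*n + 23*b))*b = sqrt((5 + n + n*(3 + n)) + (-9*n + 23*b))*b = sqrt(5 - 8*n + 23*b + n*(3 + n))*b = b*sqrt(5 - 8*n + 23*b + n*(3 + n)))
B(32, -99) + L(-8, -147) = (-65 + 32) - 147*sqrt(5 + (-8)**2 - 5*(-8) + 23*(-147)) = -33 - 147*sqrt(5 + 64 + 40 - 3381) = -33 - 294*I*sqrt(818)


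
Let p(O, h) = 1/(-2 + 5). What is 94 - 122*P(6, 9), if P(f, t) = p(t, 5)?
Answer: 160/3 ≈ 53.333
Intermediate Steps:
p(O, h) = 1/3
P(f, t) = 1/3
94 - 122*P(6, 9) = 94 - 122*1/3 = 94 - 122/3 = 160/3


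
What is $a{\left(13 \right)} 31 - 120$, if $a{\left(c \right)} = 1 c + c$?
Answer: $686$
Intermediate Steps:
$a{\left(c \right)} = 2 c$ ($a{\left(c \right)} = c + c = 2 c$)
$a{\left(13 \right)} 31 - 120 = 2 \cdot 13 \cdot 31 - 120 = 26 \cdot 31 - 120 = 806 - 120 = 686$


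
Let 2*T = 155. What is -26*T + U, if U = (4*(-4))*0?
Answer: -2015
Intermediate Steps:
U = 0 (U = -16*0 = 0)
T = 155/2 (T = (1/2)*155 = 155/2 ≈ 77.500)
-26*T + U = -26*155/2 + 0 = -2015 + 0 = -2015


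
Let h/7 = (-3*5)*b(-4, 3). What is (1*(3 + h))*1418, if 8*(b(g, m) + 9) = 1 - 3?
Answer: 2762973/2 ≈ 1.3815e+6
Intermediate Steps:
b(g, m) = -37/4 (b(g, m) = -9 + (1 - 3)/8 = -9 + (1/8)*(-2) = -9 - 1/4 = -37/4)
h = 3885/4 (h = 7*(-3*5*(-37/4)) = 7*(-15*(-37/4)) = 7*(555/4) = 3885/4 ≈ 971.25)
(1*(3 + h))*1418 = (1*(3 + 3885/4))*1418 = (1*(3897/4))*1418 = (3897/4)*1418 = 2762973/2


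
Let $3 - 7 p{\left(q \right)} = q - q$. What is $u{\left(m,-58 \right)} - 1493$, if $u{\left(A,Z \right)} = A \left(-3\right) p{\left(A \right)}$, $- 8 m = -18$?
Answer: $- \frac{41885}{28} \approx -1495.9$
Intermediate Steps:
$p{\left(q \right)} = \frac{3}{7}$ ($p{\left(q \right)} = \frac{3}{7} - \frac{q - q}{7} = \frac{3}{7} - 0 = \frac{3}{7} + 0 = \frac{3}{7}$)
$m = \frac{9}{4}$ ($m = \left(- \frac{1}{8}\right) \left(-18\right) = \frac{9}{4} \approx 2.25$)
$u{\left(A,Z \right)} = - \frac{9 A}{7}$ ($u{\left(A,Z \right)} = A \left(-3\right) \frac{3}{7} = - 3 A \frac{3}{7} = - \frac{9 A}{7}$)
$u{\left(m,-58 \right)} - 1493 = \left(- \frac{9}{7}\right) \frac{9}{4} - 1493 = - \frac{81}{28} - 1493 = - \frac{41885}{28}$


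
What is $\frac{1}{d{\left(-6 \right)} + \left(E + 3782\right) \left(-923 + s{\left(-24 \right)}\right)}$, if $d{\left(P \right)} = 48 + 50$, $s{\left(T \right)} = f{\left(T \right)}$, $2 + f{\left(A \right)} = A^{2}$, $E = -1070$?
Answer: $- \frac{1}{946390} \approx -1.0566 \cdot 10^{-6}$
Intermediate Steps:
$f{\left(A \right)} = -2 + A^{2}$
$s{\left(T \right)} = -2 + T^{2}$
$d{\left(P \right)} = 98$
$\frac{1}{d{\left(-6 \right)} + \left(E + 3782\right) \left(-923 + s{\left(-24 \right)}\right)} = \frac{1}{98 + \left(-1070 + 3782\right) \left(-923 - \left(2 - \left(-24\right)^{2}\right)\right)} = \frac{1}{98 + 2712 \left(-923 + \left(-2 + 576\right)\right)} = \frac{1}{98 + 2712 \left(-923 + 574\right)} = \frac{1}{98 + 2712 \left(-349\right)} = \frac{1}{98 - 946488} = \frac{1}{-946390} = - \frac{1}{946390}$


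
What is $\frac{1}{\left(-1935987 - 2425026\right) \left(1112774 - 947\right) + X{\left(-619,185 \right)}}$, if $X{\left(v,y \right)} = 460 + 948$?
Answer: $- \frac{1}{4848691999343} \approx -2.0624 \cdot 10^{-13}$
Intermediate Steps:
$X{\left(v,y \right)} = 1408$
$\frac{1}{\left(-1935987 - 2425026\right) \left(1112774 - 947\right) + X{\left(-619,185 \right)}} = \frac{1}{\left(-1935987 - 2425026\right) \left(1112774 - 947\right) + 1408} = \frac{1}{\left(-4361013\right) 1111827 + 1408} = \frac{1}{-4848692000751 + 1408} = \frac{1}{-4848691999343} = - \frac{1}{4848691999343}$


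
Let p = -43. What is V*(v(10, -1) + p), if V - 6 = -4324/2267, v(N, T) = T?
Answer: -408232/2267 ≈ -180.08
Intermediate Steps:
V = 9278/2267 (V = 6 - 4324/2267 = 9278/2267 ≈ 4.0926)
V*(v(10, -1) + p) = 9278*(-1 - 43)/2267 = (9278/2267)*(-44) = -408232/2267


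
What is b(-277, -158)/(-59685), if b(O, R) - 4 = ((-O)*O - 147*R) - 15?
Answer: 17838/19895 ≈ 0.89661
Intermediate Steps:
b(O, R) = -11 - O² - 147*R (b(O, R) = 4 + (((-O)*O - 147*R) - 15) = 4 + ((-O² - 147*R) - 15) = 4 + (-15 - O² - 147*R) = -11 - O² - 147*R)
b(-277, -158)/(-59685) = (-11 - 1*(-277)² - 147*(-158))/(-59685) = (-11 - 1*76729 + 23226)*(-1/59685) = (-11 - 76729 + 23226)*(-1/59685) = -53514*(-1/59685) = 17838/19895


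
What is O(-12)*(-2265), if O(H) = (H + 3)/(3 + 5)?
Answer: 20385/8 ≈ 2548.1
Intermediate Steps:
O(H) = 3/8 + H/8 (O(H) = (3 + H)/8 = (3 + H)*(⅛) = 3/8 + H/8)
O(-12)*(-2265) = (3/8 + (⅛)*(-12))*(-2265) = (3/8 - 3/2)*(-2265) = -9/8*(-2265) = 20385/8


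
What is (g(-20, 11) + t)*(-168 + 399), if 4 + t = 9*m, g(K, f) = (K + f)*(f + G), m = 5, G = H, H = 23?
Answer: -61215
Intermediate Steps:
G = 23
g(K, f) = (23 + f)*(K + f) (g(K, f) = (K + f)*(f + 23) = (K + f)*(23 + f) = (23 + f)*(K + f))
t = 41 (t = -4 + 9*5 = -4 + 45 = 41)
(g(-20, 11) + t)*(-168 + 399) = ((11² + 23*(-20) + 23*11 - 20*11) + 41)*(-168 + 399) = ((121 - 460 + 253 - 220) + 41)*231 = (-306 + 41)*231 = -265*231 = -61215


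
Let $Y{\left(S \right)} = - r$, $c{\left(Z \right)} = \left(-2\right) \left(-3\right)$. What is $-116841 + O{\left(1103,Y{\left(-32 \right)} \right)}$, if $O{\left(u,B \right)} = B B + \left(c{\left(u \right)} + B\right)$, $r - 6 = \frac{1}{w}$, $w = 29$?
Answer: $- \frac{98232685}{841} \approx -1.168 \cdot 10^{5}$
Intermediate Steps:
$c{\left(Z \right)} = 6$
$r = \frac{175}{29}$ ($r = 6 + \frac{1}{29} = \frac{175}{29} \approx 6.0345$)
$Y{\left(S \right)} = - \frac{175}{29}$ ($Y{\left(S \right)} = \left(-1\right) \frac{175}{29} = - \frac{175}{29}$)
$O{\left(u,B \right)} = 6 + B + B^{2}$ ($O{\left(u,B \right)} = B B + \left(6 + B\right) = B^{2} + \left(6 + B\right) = 6 + B + B^{2}$)
$-116841 + O{\left(1103,Y{\left(-32 \right)} \right)} = -116841 + \left(6 - \frac{175}{29} + \left(- \frac{175}{29}\right)^{2}\right) = -116841 + \left(6 - \frac{175}{29} + \frac{30625}{841}\right) = -116841 + \frac{30596}{841} = - \frac{98232685}{841}$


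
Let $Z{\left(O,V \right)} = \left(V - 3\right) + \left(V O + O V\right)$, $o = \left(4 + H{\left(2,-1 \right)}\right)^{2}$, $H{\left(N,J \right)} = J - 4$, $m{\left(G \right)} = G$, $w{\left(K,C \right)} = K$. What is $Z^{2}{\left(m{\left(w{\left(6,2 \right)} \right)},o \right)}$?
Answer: $100$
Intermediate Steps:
$H{\left(N,J \right)} = -4 + J$ ($H{\left(N,J \right)} = J - 4 = -4 + J$)
$o = 1$ ($o = \left(4 - 5\right)^{2} = \left(-1\right)^{2} = 1$)
$Z{\left(O,V \right)} = -3 + V + 2 O V$ ($Z{\left(O,V \right)} = \left(-3 + V\right) + \left(O V + O V\right) = \left(-3 + V\right) + 2 O V = -3 + V + 2 O V$)
$Z^{2}{\left(m{\left(w{\left(6,2 \right)} \right)},o \right)} = \left(-3 + 1 + 2 \cdot 6 \cdot 1\right)^{2} = \left(-3 + 1 + 12\right)^{2} = 10^{2} = 100$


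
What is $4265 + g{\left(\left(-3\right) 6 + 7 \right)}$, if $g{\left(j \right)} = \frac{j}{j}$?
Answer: $4266$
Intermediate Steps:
$g{\left(j \right)} = 1$
$4265 + g{\left(\left(-3\right) 6 + 7 \right)} = 4265 + 1 = 4266$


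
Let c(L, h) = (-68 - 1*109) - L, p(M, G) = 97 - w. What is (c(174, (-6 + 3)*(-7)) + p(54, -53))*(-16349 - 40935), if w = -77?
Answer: 10139268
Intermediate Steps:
p(M, G) = 174 (p(M, G) = 97 - 1*(-77) = 97 + 77 = 174)
c(L, h) = -177 - L (c(L, h) = (-68 - 109) - L = -177 - L)
(c(174, (-6 + 3)*(-7)) + p(54, -53))*(-16349 - 40935) = ((-177 - 1*174) + 174)*(-16349 - 40935) = ((-177 - 174) + 174)*(-57284) = (-351 + 174)*(-57284) = -177*(-57284) = 10139268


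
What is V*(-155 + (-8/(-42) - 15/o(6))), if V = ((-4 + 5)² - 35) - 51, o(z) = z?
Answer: 561595/42 ≈ 13371.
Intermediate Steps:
V = -85 (V = (1² - 35) - 51 = (1 - 35) - 51 = -34 - 51 = -85)
V*(-155 + (-8/(-42) - 15/o(6))) = -85*(-155 + (-8/(-42) - 15/6)) = -85*(-155 + (-8*(-1/42) - 15*⅙)) = -85*(-155 + (4/21 - 5/2)) = -85*(-155 - 97/42) = -85*(-6607/42) = 561595/42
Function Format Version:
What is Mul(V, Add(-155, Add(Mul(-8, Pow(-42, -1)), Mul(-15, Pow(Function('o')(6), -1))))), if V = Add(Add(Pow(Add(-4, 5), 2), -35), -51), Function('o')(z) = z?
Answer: Rational(561595, 42) ≈ 13371.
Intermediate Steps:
V = -85 (V = Add(Add(Pow(1, 2), -35), -51) = Add(Add(1, -35), -51) = Add(-34, -51) = -85)
Mul(V, Add(-155, Add(Mul(-8, Pow(-42, -1)), Mul(-15, Pow(Function('o')(6), -1))))) = Mul(-85, Add(-155, Add(Mul(-8, Pow(-42, -1)), Mul(-15, Pow(6, -1))))) = Mul(-85, Add(-155, Add(Mul(-8, Rational(-1, 42)), Mul(-15, Rational(1, 6))))) = Mul(-85, Add(-155, Add(Rational(4, 21), Rational(-5, 2)))) = Mul(-85, Add(-155, Rational(-97, 42))) = Mul(-85, Rational(-6607, 42)) = Rational(561595, 42)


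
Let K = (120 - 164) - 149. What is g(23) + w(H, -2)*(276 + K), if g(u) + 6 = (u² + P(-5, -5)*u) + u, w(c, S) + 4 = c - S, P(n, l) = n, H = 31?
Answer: 2838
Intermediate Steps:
w(c, S) = -4 + c - S (w(c, S) = -4 + (c - S) = -4 + c - S)
g(u) = -6 + u² - 4*u (g(u) = -6 + ((u² - 5*u) + u) = -6 + (u² - 4*u) = -6 + u² - 4*u)
K = -193 (K = -44 - 149 = -193)
g(23) + w(H, -2)*(276 + K) = (-6 + 23² - 4*23) + (-4 + 31 - 1*(-2))*(276 - 193) = (-6 + 529 - 92) + (-4 + 31 + 2)*83 = 431 + 29*83 = 431 + 2407 = 2838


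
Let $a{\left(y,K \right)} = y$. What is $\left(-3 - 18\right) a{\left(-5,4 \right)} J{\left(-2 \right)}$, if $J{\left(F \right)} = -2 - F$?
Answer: $0$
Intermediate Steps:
$\left(-3 - 18\right) a{\left(-5,4 \right)} J{\left(-2 \right)} = \left(-3 - 18\right) \left(-5\right) \left(-2 - -2\right) = \left(-21\right) \left(-5\right) \left(-2 + 2\right) = 105 \cdot 0 = 0$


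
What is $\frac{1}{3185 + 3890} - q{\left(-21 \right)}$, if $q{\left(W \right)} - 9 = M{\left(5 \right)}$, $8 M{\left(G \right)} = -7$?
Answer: $- \frac{459867}{56600} \approx -8.1249$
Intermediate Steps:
$M{\left(G \right)} = - \frac{7}{8}$ ($M{\left(G \right)} = \frac{1}{8} \left(-7\right) = - \frac{7}{8}$)
$q{\left(W \right)} = \frac{65}{8}$ ($q{\left(W \right)} = 9 - \frac{7}{8} = \frac{65}{8}$)
$\frac{1}{3185 + 3890} - q{\left(-21 \right)} = \frac{1}{3185 + 3890} - \frac{65}{8} = \frac{1}{7075} - \frac{65}{8} = - \frac{459867}{56600}$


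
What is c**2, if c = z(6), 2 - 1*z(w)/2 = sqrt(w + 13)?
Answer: 92 - 16*sqrt(19) ≈ 22.258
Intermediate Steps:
z(w) = 4 - 2*sqrt(13 + w) (z(w) = 4 - 2*sqrt(w + 13) = 4 - 2*sqrt(13 + w))
c = 4 - 2*sqrt(19) (c = 4 - 2*sqrt(13 + 6) = 4 - 2*sqrt(19) ≈ -4.7178)
c**2 = (4 - 2*sqrt(19))**2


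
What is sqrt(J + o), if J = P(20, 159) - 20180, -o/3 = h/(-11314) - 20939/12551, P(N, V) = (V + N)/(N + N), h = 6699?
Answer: I*sqrt(40669408540267402801290)/1420020140 ≈ 142.02*I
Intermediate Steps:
P(N, V) = (N + V)/(2*N) (P(N, V) = (N + V)/((2*N)) = (N + V)*(1/(2*N)) = (N + V)/(2*N))
o = 962948985/142002014 (o = -3*(6699/(-11314) - 20939/12551) = -3*(6699*(-1/11314) - 20939*1/12551) = -3*(-6699/11314 - 20939/12551) = -3*(-320982995/142002014) = 962948985/142002014 ≈ 6.7812)
J = -807021/40 (J = (1/2)*(20 + 159)/20 - 20180 = (1/2)*(1/20)*179 - 20180 = 179/40 - 20180 = -807021/40 ≈ -20176.)
sqrt(J + o) = sqrt(-807021/40 + 962948985/142002014) = sqrt(-57280044690447/2840040280) = I*sqrt(40669408540267402801290)/1420020140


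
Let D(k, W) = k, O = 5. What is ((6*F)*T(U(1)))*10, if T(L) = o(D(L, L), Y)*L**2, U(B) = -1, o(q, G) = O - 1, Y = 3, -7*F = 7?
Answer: -240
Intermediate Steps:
F = -1 (F = -1/7*7 = -1)
o(q, G) = 4 (o(q, G) = 5 - 1 = 4)
T(L) = 4*L**2
((6*F)*T(U(1)))*10 = ((6*(-1))*(4*(-1)**2))*10 = -24*10 = -240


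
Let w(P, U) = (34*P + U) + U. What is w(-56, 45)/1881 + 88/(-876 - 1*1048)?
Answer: -913916/904761 ≈ -1.0101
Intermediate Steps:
w(P, U) = 2*U + 34*P (w(P, U) = (U + 34*P) + U = 2*U + 34*P)
w(-56, 45)/1881 + 88/(-876 - 1*1048) = (2*45 + 34*(-56))/1881 + 88/(-876 - 1*1048) = (90 - 1904)*(1/1881) + 88/(-876 - 1048) = -1814*1/1881 + 88/(-1924) = -1814/1881 + 88*(-1/1924) = -1814/1881 - 22/481 = -913916/904761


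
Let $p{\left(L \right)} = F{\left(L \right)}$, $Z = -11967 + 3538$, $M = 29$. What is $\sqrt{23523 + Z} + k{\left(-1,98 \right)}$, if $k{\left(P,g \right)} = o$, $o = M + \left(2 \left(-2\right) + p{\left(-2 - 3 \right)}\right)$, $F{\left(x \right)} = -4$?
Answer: $21 + \sqrt{15094} \approx 143.86$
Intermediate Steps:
$Z = -8429$
$p{\left(L \right)} = -4$
$o = 21$ ($o = 29 + \left(2 \left(-2\right) - 4\right) = 29 - 8 = 21$)
$k{\left(P,g \right)} = 21$
$\sqrt{23523 + Z} + k{\left(-1,98 \right)} = \sqrt{23523 - 8429} + 21 = \sqrt{15094} + 21 = 21 + \sqrt{15094}$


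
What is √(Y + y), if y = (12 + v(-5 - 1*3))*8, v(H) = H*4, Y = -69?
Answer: I*√229 ≈ 15.133*I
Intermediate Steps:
v(H) = 4*H
y = -160 (y = (12 + 4*(-5 - 1*3))*8 = (12 + 4*(-5 - 3))*8 = (12 + 4*(-8))*8 = (12 - 32)*8 = -20*8 = -160)
√(Y + y) = √(-69 - 160) = √(-229) = I*√229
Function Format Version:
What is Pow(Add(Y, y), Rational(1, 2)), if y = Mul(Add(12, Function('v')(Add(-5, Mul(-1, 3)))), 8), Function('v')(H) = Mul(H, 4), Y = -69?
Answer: Mul(I, Pow(229, Rational(1, 2))) ≈ Mul(15.133, I)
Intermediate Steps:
Function('v')(H) = Mul(4, H)
y = -160 (y = Mul(Add(12, Mul(4, Add(-5, Mul(-1, 3)))), 8) = Mul(Add(12, Mul(4, Add(-5, -3))), 8) = Mul(Add(12, Mul(4, -8)), 8) = Mul(Add(12, -32), 8) = Mul(-20, 8) = -160)
Pow(Add(Y, y), Rational(1, 2)) = Pow(Add(-69, -160), Rational(1, 2)) = Pow(-229, Rational(1, 2)) = Mul(I, Pow(229, Rational(1, 2)))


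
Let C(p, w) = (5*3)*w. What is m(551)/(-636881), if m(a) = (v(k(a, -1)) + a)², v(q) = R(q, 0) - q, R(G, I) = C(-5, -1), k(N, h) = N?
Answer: -225/636881 ≈ -0.00035328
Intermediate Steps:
C(p, w) = 15*w
R(G, I) = -15 (R(G, I) = 15*(-1) = -15)
v(q) = -15 - q
m(a) = 225 (m(a) = ((-15 - a) + a)² = (-15)² = 225)
m(551)/(-636881) = 225/(-636881) = 225*(-1/636881) = -225/636881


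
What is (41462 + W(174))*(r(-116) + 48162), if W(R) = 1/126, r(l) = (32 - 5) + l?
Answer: 251143591549/126 ≈ 1.9932e+9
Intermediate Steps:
r(l) = 27 + l
W(R) = 1/126
(41462 + W(174))*(r(-116) + 48162) = (41462 + 1/126)*((27 - 116) + 48162) = 5224213*(-89 + 48162)/126 = (5224213/126)*48073 = 251143591549/126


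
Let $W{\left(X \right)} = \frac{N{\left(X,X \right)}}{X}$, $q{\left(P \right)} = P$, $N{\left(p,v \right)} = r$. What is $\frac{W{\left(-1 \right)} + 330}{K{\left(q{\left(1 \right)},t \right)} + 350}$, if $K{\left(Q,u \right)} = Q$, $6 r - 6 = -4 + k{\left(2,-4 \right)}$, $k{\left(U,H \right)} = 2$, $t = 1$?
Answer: $\frac{76}{81} \approx 0.93827$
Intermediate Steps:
$r = \frac{2}{3}$ ($r = 1 + \frac{-4 + 2}{6} = 1 + \frac{1}{6} \left(-2\right) = 1 - \frac{1}{3} = \frac{2}{3} \approx 0.66667$)
$N{\left(p,v \right)} = \frac{2}{3}$
$W{\left(X \right)} = \frac{2}{3 X}$
$\frac{W{\left(-1 \right)} + 330}{K{\left(q{\left(1 \right)},t \right)} + 350} = \frac{\frac{2}{3 \left(-1\right)} + 330}{1 + 350} = \frac{\frac{2}{3} \left(-1\right) + 330}{351} = \left(- \frac{2}{3} + 330\right) \frac{1}{351} = \frac{988}{3} \cdot \frac{1}{351} = \frac{76}{81}$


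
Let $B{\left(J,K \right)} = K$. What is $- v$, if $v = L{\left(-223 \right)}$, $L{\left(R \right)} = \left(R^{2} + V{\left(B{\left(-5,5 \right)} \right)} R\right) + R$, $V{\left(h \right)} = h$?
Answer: $-48391$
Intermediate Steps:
$L{\left(R \right)} = R^{2} + 6 R$ ($L{\left(R \right)} = \left(R^{2} + 5 R\right) + R = R^{2} + 6 R$)
$v = 48391$ ($v = - 223 \left(6 - 223\right) = \left(-223\right) \left(-217\right) = 48391$)
$- v = \left(-1\right) 48391 = -48391$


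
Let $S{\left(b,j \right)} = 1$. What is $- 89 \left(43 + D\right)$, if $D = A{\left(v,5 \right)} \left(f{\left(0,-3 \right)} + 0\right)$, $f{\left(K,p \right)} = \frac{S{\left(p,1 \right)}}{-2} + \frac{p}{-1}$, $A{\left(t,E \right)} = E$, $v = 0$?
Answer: $- \frac{9879}{2} \approx -4939.5$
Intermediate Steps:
$f{\left(K,p \right)} = - \frac{1}{2} - p$ ($f{\left(K,p \right)} = 1 \frac{1}{-2} + \frac{p}{-1} = 1 \left(- \frac{1}{2}\right) + p \left(-1\right) = - \frac{1}{2} - p$)
$D = \frac{25}{2}$ ($D = 5 \left(\left(- \frac{1}{2} - -3\right) + 0\right) = 5 \left(\left(- \frac{1}{2} + 3\right) + 0\right) = 5 \left(\frac{5}{2} + 0\right) = 5 \cdot \frac{5}{2} = \frac{25}{2} \approx 12.5$)
$- 89 \left(43 + D\right) = - 89 \left(43 + \frac{25}{2}\right) = \left(-89\right) \frac{111}{2} = - \frac{9879}{2}$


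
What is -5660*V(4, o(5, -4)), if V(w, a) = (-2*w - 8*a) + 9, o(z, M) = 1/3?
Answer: 28300/3 ≈ 9433.3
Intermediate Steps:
o(z, M) = ⅓
V(w, a) = 9 - 8*a - 2*w (V(w, a) = (-8*a - 2*w) + 9 = 9 - 8*a - 2*w)
-5660*V(4, o(5, -4)) = -5660*(9 - 8*⅓ - 2*4) = -5660*(9 - 8/3 - 8) = -5660*(-5/3) = 28300/3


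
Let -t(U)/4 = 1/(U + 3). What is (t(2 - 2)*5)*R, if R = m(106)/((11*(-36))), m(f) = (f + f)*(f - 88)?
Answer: 2120/33 ≈ 64.242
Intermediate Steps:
t(U) = -4/(3 + U) (t(U) = -4/(U + 3) = -4/(3 + U))
m(f) = 2*f*(-88 + f) (m(f) = (2*f)*(-88 + f) = 2*f*(-88 + f))
R = -106/11 (R = (2*106*(-88 + 106))/((11*(-36))) = (2*106*18)/(-396) = 3816*(-1/396) = -106/11 ≈ -9.6364)
(t(2 - 2)*5)*R = (-4/(3 + (2 - 2))*5)*(-106/11) = (-4/(3 + 0)*5)*(-106/11) = (-4/3*5)*(-106/11) = (-4*⅓*5)*(-106/11) = -4/3*5*(-106/11) = -20/3*(-106/11) = 2120/33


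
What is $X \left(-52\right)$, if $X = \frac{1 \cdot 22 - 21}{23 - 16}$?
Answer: $- \frac{52}{7} \approx -7.4286$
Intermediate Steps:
$X = \frac{1}{7}$ ($X = \frac{22 - 21}{7} = 1 \cdot \frac{1}{7} = \frac{1}{7} \approx 0.14286$)
$X \left(-52\right) = \frac{1}{7} \left(-52\right) = - \frac{52}{7}$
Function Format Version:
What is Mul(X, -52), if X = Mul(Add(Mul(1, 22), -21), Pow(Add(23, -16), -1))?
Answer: Rational(-52, 7) ≈ -7.4286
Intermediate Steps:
X = Rational(1, 7) (X = Mul(Add(22, -21), Pow(7, -1)) = Mul(1, Rational(1, 7)) = Rational(1, 7) ≈ 0.14286)
Mul(X, -52) = Mul(Rational(1, 7), -52) = Rational(-52, 7)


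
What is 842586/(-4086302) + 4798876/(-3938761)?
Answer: -11464200736249/8047483475911 ≈ -1.4246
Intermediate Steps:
842586/(-4086302) + 4798876/(-3938761) = 842586*(-1/4086302) + 4798876*(-1/3938761) = -421293/2043151 - 4798876/3938761 = -11464200736249/8047483475911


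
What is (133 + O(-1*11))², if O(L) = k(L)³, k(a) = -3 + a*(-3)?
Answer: 736199689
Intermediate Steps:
k(a) = -3 - 3*a
O(L) = (-3 - 3*L)³
(133 + O(-1*11))² = (133 - 27*(1 - 1*11)³)² = (133 - 27*(1 - 11)³)² = (133 - 27*(-10)³)² = (133 - 27*(-1000))² = (133 + 27000)² = 27133² = 736199689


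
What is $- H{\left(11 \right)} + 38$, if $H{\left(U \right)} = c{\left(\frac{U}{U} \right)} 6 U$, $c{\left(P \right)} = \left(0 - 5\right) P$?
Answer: $368$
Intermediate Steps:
$c{\left(P \right)} = - 5 P$
$H{\left(U \right)} = - 30 U$ ($H{\left(U \right)} = - 5 \frac{U}{U} 6 U = \left(-5\right) 1 \cdot 6 U = \left(-5\right) 6 U = - 30 U$)
$- H{\left(11 \right)} + 38 = - \left(-30\right) 11 + 38 = \left(-1\right) \left(-330\right) + 38 = 330 + 38 = 368$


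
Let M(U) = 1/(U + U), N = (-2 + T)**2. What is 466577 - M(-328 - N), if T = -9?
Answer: 418986147/898 ≈ 4.6658e+5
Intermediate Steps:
N = 121 (N = (-2 - 9)**2 = (-11)**2 = 121)
M(U) = 1/(2*U)
466577 - M(-328 - N) = 466577 - 1/(2*(-328 - 1*121)) = 466577 - 1/(2*(-328 - 121)) = 466577 - 1/(2*(-449)) = 466577 - (-1)/(2*449) = 466577 - 1*(-1/898) = 466577 + 1/898 = 418986147/898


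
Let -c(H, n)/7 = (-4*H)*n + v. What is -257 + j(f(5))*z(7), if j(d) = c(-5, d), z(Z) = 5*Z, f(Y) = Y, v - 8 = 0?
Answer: -26717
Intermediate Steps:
v = 8 (v = 8 + 0 = 8)
c(H, n) = -56 + 28*H*n (c(H, n) = -7*((-4*H)*n + 8) = -7*(-4*H*n + 8) = -7*(8 - 4*H*n) = -56 + 28*H*n)
j(d) = -56 - 140*d (j(d) = -56 + 28*(-5)*d = -56 - 140*d)
-257 + j(f(5))*z(7) = -257 + (-56 - 140*5)*(5*7) = -257 + (-56 - 700)*35 = -257 - 756*35 = -257 - 26460 = -26717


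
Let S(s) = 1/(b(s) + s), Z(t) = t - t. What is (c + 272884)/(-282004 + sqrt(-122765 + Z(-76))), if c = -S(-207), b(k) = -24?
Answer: -17776461954820/18370593498411 - 63036205*I*sqrt(122765)/18370593498411 ≈ -0.96766 - 0.0012023*I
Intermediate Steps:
Z(t) = 0
S(s) = 1/(-24 + s)
c = 1/231 (c = -1/(-24 - 207) = -1/(-231) = -1*(-1/231) = 1/231 ≈ 0.0043290)
(c + 272884)/(-282004 + sqrt(-122765 + Z(-76))) = (1/231 + 272884)/(-282004 + sqrt(-122765 + 0)) = 63036205/(231*(-282004 + sqrt(-122765))) = 63036205/(231*(-282004 + I*sqrt(122765)))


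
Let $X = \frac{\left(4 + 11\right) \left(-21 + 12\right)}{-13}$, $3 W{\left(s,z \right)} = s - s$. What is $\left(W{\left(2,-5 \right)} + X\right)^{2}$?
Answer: $\frac{18225}{169} \approx 107.84$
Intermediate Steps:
$W{\left(s,z \right)} = 0$ ($W{\left(s,z \right)} = \frac{s - s}{3} = \frac{1}{3} \cdot 0 = 0$)
$X = \frac{135}{13}$ ($X = 15 \left(-9\right) \left(- \frac{1}{13}\right) = \left(-135\right) \left(- \frac{1}{13}\right) = \frac{135}{13} \approx 10.385$)
$\left(W{\left(2,-5 \right)} + X\right)^{2} = \left(0 + \frac{135}{13}\right)^{2} = \left(\frac{135}{13}\right)^{2} = \frac{18225}{169}$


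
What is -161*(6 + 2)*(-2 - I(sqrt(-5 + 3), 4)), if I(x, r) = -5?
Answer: -3864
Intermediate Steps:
-161*(6 + 2)*(-2 - I(sqrt(-5 + 3), 4)) = -161*(6 + 2)*(-2 - 1*(-5)) = -1288*(-2 + 5) = -1288*3 = -161*24 = -3864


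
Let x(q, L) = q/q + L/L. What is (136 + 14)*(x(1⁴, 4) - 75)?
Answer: -10950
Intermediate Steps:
x(q, L) = 2 (x(q, L) = 1 + 1 = 2)
(136 + 14)*(x(1⁴, 4) - 75) = (136 + 14)*(2 - 75) = 150*(-73) = -10950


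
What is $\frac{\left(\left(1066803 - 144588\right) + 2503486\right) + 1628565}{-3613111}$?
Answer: $- \frac{5054266}{3613111} \approx -1.3989$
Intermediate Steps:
$\frac{\left(\left(1066803 - 144588\right) + 2503486\right) + 1628565}{-3613111} = \left(\left(922215 + 2503486\right) + 1628565\right) \left(- \frac{1}{3613111}\right) = \left(3425701 + 1628565\right) \left(- \frac{1}{3613111}\right) = 5054266 \left(- \frac{1}{3613111}\right) = - \frac{5054266}{3613111}$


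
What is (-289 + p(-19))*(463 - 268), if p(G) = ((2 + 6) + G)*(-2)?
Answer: -52065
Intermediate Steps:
p(G) = -16 - 2*G (p(G) = (8 + G)*(-2) = -16 - 2*G)
(-289 + p(-19))*(463 - 268) = (-289 + (-16 - 2*(-19)))*(463 - 268) = (-289 + (-16 + 38))*195 = (-289 + 22)*195 = -267*195 = -52065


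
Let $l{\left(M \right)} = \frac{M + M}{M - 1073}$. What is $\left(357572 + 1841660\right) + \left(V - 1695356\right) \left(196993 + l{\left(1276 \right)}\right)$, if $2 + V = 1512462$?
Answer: $-36029331760$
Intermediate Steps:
$V = 1512460$ ($V = -2 + 1512462 = 1512460$)
$l{\left(M \right)} = \frac{2 M}{-1073 + M}$
$\left(357572 + 1841660\right) + \left(V - 1695356\right) \left(196993 + l{\left(1276 \right)}\right) = \left(357572 + 1841660\right) + \left(1512460 - 1695356\right) \left(196993 + 2 \cdot 1276 \frac{1}{-1073 + 1276}\right) = 2199232 - 182896 \left(196993 + 2 \cdot 1276 \cdot \frac{1}{203}\right) = 2199232 - 182896 \left(196993 + \frac{88}{7}\right) = 2199232 - 36031530992 = -36029331760$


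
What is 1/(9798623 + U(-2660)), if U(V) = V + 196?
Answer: 1/9796159 ≈ 1.0208e-7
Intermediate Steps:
U(V) = 196 + V
1/(9798623 + U(-2660)) = 1/(9798623 + (196 - 2660)) = 1/(9798623 - 2464) = 1/9796159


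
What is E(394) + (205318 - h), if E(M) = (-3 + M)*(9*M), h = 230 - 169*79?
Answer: 1604925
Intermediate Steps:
h = -13121 (h = 230 - 13351 = -13121)
E(M) = 9*M*(-3 + M)
E(394) + (205318 - h) = 9*394*(-3 + 394) + (205318 - 1*(-13121)) = 9*394*391 + (205318 + 13121) = 1386486 + 218439 = 1604925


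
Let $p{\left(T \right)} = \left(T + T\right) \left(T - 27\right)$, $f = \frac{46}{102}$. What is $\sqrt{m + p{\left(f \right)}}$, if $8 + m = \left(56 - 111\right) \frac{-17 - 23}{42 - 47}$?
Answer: $\frac{2 i \sqrt{306883}}{51} \approx 21.724 i$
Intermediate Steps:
$f = \frac{23}{51}$ ($f = 46 \cdot \frac{1}{102} = \frac{23}{51} \approx 0.45098$)
$p{\left(T \right)} = 2 T \left(-27 + T\right)$
$m = -448$ ($m = -8 + \left(56 - 111\right) \frac{-17 - 23}{42 - 47} = -8 - 55 \left(- \frac{40}{-5}\right) = -8 - 55 \left(\left(-40\right) \left(- \frac{1}{5}\right)\right) = -8 - 440 = -448$)
$\sqrt{m + p{\left(f \right)}} = \sqrt{-448 + 2 \cdot \frac{23}{51} \left(-27 + \frac{23}{51}\right)} = \sqrt{-448 + 2 \cdot \frac{23}{51} \left(- \frac{1354}{51}\right)} = \sqrt{-448 - \frac{62284}{2601}} = \sqrt{- \frac{1227532}{2601}} = \frac{2 i \sqrt{306883}}{51}$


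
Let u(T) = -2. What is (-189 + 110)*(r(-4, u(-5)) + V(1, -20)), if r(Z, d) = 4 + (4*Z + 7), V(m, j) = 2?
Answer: 237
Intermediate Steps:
r(Z, d) = 11 + 4*Z (r(Z, d) = 4 + (7 + 4*Z) = 11 + 4*Z)
(-189 + 110)*(r(-4, u(-5)) + V(1, -20)) = (-189 + 110)*((11 + 4*(-4)) + 2) = -79*((11 - 16) + 2) = -79*(-5 + 2) = -79*(-3) = 237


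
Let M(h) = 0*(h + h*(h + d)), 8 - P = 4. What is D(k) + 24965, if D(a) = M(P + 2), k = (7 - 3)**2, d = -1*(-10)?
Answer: 24965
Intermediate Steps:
P = 4 (P = 8 - 1*4 = 8 - 4 = 4)
d = 10
k = 16 (k = 4**2 = 16)
M(h) = 0 (M(h) = 0*(h + h*(h + 10)) = 0*(h + h*(10 + h)) = 0)
D(a) = 0
D(k) + 24965 = 0 + 24965 = 24965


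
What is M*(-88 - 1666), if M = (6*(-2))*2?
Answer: 42096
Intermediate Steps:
M = -24 (M = -12*2 = -24)
M*(-88 - 1666) = -24*(-88 - 1666) = -24*(-1754) = 42096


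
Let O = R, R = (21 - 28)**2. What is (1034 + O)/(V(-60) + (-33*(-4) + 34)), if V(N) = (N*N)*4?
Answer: 1083/14566 ≈ 0.074351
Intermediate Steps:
R = 49 (R = (-7)**2 = 49)
V(N) = 4*N**2 (V(N) = N**2*4 = 4*N**2)
O = 49
(1034 + O)/(V(-60) + (-33*(-4) + 34)) = (1034 + 49)/(4*(-60)**2 + (-33*(-4) + 34)) = 1083/(4*3600 + (132 + 34)) = 1083/(14400 + 166) = 1083/14566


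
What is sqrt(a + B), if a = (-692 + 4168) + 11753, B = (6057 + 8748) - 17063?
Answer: sqrt(12971) ≈ 113.89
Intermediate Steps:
B = -2258 (B = 14805 - 17063 = -2258)
a = 15229 (a = 3476 + 11753 = 15229)
sqrt(a + B) = sqrt(15229 - 2258) = sqrt(12971)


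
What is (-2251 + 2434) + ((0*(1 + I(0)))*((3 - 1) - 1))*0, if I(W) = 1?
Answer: 183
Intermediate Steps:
(-2251 + 2434) + ((0*(1 + I(0)))*((3 - 1) - 1))*0 = (-2251 + 2434) + ((0*(1 + 1))*((3 - 1) - 1))*0 = 183 + ((0*2)*(2 - 1))*0 = 183 + (0*1)*0 = 183 + 0*0 = 183 + 0 = 183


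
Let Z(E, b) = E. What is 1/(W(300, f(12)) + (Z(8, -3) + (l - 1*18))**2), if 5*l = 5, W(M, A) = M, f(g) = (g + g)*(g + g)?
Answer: 1/381 ≈ 0.0026247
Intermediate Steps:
f(g) = 4*g**2 (f(g) = (2*g)*(2*g) = 4*g**2)
l = 1 (l = (1/5)*5 = 1)
1/(W(300, f(12)) + (Z(8, -3) + (l - 1*18))**2) = 1/(300 + (8 + (1 - 1*18))**2) = 1/(300 + (8 + (1 - 18))**2) = 1/(300 + (8 - 17)**2) = 1/(300 + (-9)**2) = 1/(300 + 81) = 1/381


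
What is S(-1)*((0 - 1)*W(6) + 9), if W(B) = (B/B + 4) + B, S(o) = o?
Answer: 2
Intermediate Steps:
W(B) = 5 + B (W(B) = (1 + 4) + B = 5 + B)
S(-1)*((0 - 1)*W(6) + 9) = -((0 - 1)*(5 + 6) + 9) = -(-1*11 + 9) = -(-11 + 9) = -1*(-2) = 2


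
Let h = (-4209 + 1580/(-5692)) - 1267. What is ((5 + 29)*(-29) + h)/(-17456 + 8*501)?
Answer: 9195821/19136504 ≈ 0.48054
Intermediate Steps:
h = -7792743/1423 (h = (-4209 + 1580*(-1/5692)) - 1267 = (-4209 - 395/1423) - 1267 = -5989802/1423 - 1267 = -7792743/1423 ≈ -5476.3)
((5 + 29)*(-29) + h)/(-17456 + 8*501) = ((5 + 29)*(-29) - 7792743/1423)/(-17456 + 8*501) = (34*(-29) - 7792743/1423)/(-17456 + 4008) = (-986 - 7792743/1423)/(-13448) = -9195821/1423*(-1/13448) = 9195821/19136504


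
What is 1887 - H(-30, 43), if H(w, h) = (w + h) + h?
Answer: 1831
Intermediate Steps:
H(w, h) = w + 2*h (H(w, h) = (h + w) + h = w + 2*h)
1887 - H(-30, 43) = 1887 - (-30 + 2*43) = 1887 - (-30 + 86) = 1887 - 1*56 = 1887 - 56 = 1831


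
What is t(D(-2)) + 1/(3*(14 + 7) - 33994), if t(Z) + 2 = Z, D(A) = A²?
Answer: 67861/33931 ≈ 2.0000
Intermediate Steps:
t(Z) = -2 + Z
t(D(-2)) + 1/(3*(14 + 7) - 33994) = (-2 + (-2)²) + 1/(3*(14 + 7) - 33994) = (-2 + 4) + 1/(3*21 - 33994) = 2 + 1/(63 - 33994) = 2 + 1/(-33931) = 2 - 1/33931 = 67861/33931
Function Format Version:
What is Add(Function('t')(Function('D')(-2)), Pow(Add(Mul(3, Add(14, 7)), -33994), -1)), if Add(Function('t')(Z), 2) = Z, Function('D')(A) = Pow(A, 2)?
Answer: Rational(67861, 33931) ≈ 2.0000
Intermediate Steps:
Function('t')(Z) = Add(-2, Z)
Add(Function('t')(Function('D')(-2)), Pow(Add(Mul(3, Add(14, 7)), -33994), -1)) = Add(Add(-2, Pow(-2, 2)), Pow(Add(Mul(3, Add(14, 7)), -33994), -1)) = Add(Add(-2, 4), Pow(Add(Mul(3, 21), -33994), -1)) = Add(2, Pow(Add(63, -33994), -1)) = Add(2, Pow(-33931, -1)) = Add(2, Rational(-1, 33931)) = Rational(67861, 33931)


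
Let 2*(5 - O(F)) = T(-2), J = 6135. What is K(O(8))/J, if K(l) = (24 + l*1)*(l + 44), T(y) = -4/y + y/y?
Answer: 1045/4908 ≈ 0.21292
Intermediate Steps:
T(y) = 1 - 4/y (T(y) = -4/y + 1 = 1 - 4/y)
O(F) = 7/2 (O(F) = 5 - (-4 - 2)/(2*(-2)) = 5 - (-1)*(-6)/4 = 5 - ½*3 = 5 - 3/2 = 7/2)
K(l) = (24 + l)*(44 + l)
K(O(8))/J = (1056 + (7/2)² + 68*(7/2))/6135 = (1056 + 49/4 + 238)*(1/6135) = (5225/4)*(1/6135) = 1045/4908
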